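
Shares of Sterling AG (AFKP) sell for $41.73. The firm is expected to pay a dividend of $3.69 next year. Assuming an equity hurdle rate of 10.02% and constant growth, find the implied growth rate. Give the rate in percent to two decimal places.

1.18%

From P₀ = D₁/(r − g), the implied growth is g = r − D₁/P₀.
g = 0.1002 − 3.69/41.73 = 0.1002 − 0.08843 = 0.01177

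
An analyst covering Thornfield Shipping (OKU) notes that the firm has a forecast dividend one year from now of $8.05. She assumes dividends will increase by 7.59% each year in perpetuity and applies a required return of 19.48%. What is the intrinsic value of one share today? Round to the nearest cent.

$67.70

Gordon growth model: P₀ = D₁/(r − g), with D₁ = 8.05 given directly.
P₀ = 8.0500 / (0.1948 − 0.0759) = 8.0500 / 0.1189 = 67.7040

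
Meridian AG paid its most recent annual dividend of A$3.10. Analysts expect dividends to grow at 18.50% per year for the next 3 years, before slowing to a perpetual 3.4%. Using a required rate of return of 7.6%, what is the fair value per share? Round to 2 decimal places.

Two-stage DDM. Project D₁…D_3 at 0.185, terminal growth 0.034, discount at r = 0.076.
D_1 = 3.6735
D_2 = 4.3531
D_3 = 5.1584
Terminal value at t=3: TV = D_4/(r−g) = 5.3338/(0.076−0.034) = 126.9954
P₀ = 3.6735/(1+0.076)^1 + 4.3531/(1+0.076)^2 + 5.1584/(1+0.076)^3 + 126.9954/(1+0.076)^3 = 113.2562

A$113.26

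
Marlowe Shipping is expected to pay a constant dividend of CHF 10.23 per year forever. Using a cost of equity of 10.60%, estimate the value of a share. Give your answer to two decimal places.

Zero-growth DDM (perpetuity): P₀ = D/r = 10.23 / 0.106 = 96.5094

CHF 96.51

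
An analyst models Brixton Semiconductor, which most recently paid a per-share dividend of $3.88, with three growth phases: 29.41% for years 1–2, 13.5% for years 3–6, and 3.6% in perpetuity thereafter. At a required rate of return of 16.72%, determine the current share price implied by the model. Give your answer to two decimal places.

$60.54

Three-stage DDM. Project D₁…D_6; terminal Gordon value at t=6 with g = 0.036; discount at r = 0.1672.
D_1 = 5.0211
D_2 = 6.4978
D_3 = 7.3750
D_4 = 8.3706
D_5 = 9.5007
D_6 = 10.7833
TV_6 = 11.1715/(0.1672−0.036) = 85.1485
P₀ = Σ Dₜ/(1+r)ᵗ + TV_6/(1+r)^6 = 60.5444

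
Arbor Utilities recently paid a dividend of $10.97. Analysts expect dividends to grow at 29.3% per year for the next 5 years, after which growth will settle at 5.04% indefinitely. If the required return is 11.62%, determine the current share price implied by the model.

Two-stage DDM. Project D₁…D_5 at 0.293, terminal growth 0.0504, discount at r = 0.1162.
D_1 = 14.1842
D_2 = 18.3402
D_3 = 23.7139
D_4 = 30.6620
D_5 = 39.6460
Terminal value at t=5: TV = D_6/(r−g) = 41.6441/(0.1162−0.0504) = 632.8898
P₀ = 14.1842/(1+0.1162)^1 + 18.3402/(1+0.1162)^2 + 23.7139/(1+0.1162)^3 + 30.6620/(1+0.1162)^4 + 39.6460/(1+0.1162)^5 + 632.8898/(1+0.1162)^5 = 452.3881

$452.39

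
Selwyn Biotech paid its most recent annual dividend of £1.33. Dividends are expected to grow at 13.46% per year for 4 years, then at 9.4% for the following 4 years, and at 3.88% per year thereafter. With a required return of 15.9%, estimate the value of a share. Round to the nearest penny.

£17.66

Three-stage DDM. Project D₁…D_8; terminal Gordon value at t=8 with g = 0.0388; discount at r = 0.159.
D_1 = 1.5090
D_2 = 1.7121
D_3 = 1.9426
D_4 = 2.2041
D_5 = 2.4112
D_6 = 2.6379
D_7 = 2.8859
D_8 = 3.1571
TV_8 = 3.2796/(0.159−0.0388) = 27.2847
P₀ = Σ Dₜ/(1+r)ᵗ + TV_8/(1+r)^8 = 17.6642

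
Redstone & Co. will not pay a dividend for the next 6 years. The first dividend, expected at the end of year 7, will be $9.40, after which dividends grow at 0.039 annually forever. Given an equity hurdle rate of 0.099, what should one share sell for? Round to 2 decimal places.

Deferred-dividend DDM. At t=6 the remaining stream is a growing perpetuity with first payment D_7 = 9.40.
V_6 = D_7/(r−g) = 9.40/(0.099−0.039) = 156.6667
P₀ = V_6/(1+r)^6 = 156.6667/(1+0.099)^6 = 88.9182

$88.92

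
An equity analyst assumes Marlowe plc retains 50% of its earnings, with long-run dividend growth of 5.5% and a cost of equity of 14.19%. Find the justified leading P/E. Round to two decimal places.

5.75

Payout ratio b = 1 − 0.50 = 0.50.
Justified leading P/E = b/(r−g) = 0.50/(0.1419−0.055) = 5.7537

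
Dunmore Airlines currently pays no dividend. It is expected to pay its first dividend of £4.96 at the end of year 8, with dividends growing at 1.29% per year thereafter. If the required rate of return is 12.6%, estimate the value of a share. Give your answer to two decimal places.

Deferred-dividend DDM. At t=7 the remaining stream is a growing perpetuity with first payment D_8 = 4.96.
V_7 = D_8/(r−g) = 4.96/(0.126−0.0129) = 43.8550
P₀ = V_7/(1+r)^7 = 43.8550/(1+0.126)^7 = 19.1095

£19.11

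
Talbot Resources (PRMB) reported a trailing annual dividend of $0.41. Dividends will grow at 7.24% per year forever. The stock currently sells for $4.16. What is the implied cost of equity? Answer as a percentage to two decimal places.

Rearranging the constant-growth DDM: r = D₁/P₀ + g.
D₁ = 0.41 × (1 + 0.0724) = 0.4397.
r = 0.4397 / 4.16 + 0.0724 = 0.10569 + 0.0724 = 0.17809

17.81%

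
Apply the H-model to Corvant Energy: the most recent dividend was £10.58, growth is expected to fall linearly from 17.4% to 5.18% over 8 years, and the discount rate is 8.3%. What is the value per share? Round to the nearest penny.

H-model: P₀ = D₀[(1+g_L) + H(g_S−g_L)]/(r−g_L), with H = 8/2 = 4.
P₀ = 10.58 × [(1+0.0518) + 4×(0.174−0.0518)] / (0.083−0.0518)
   = 10.58 × 1.5406 / 0.0312 = 522.4214

£522.42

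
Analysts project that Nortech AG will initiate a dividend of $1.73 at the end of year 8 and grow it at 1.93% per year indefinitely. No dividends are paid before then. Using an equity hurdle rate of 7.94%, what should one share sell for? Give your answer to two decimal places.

Deferred-dividend DDM. At t=7 the remaining stream is a growing perpetuity with first payment D_8 = 1.73.
V_7 = D_8/(r−g) = 1.73/(0.0794−0.0193) = 28.7854
P₀ = V_7/(1+r)^7 = 28.7854/(1+0.0794)^7 = 16.8614

$16.86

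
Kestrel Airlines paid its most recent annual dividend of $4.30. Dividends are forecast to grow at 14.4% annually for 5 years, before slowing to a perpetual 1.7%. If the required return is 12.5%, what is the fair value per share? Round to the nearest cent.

$66.64

Two-stage DDM. Project D₁…D_5 at 0.144, terminal growth 0.017, discount at r = 0.125.
D_1 = 4.9192
D_2 = 5.6276
D_3 = 6.4379
D_4 = 7.3650
D_5 = 8.4256
Terminal value at t=5: TV = D_6/(r−g) = 8.5688/(0.125−0.017) = 79.3407
P₀ = 4.9192/(1+0.125)^1 + 5.6276/(1+0.125)^2 + 6.4379/(1+0.125)^3 + 7.3650/(1+0.125)^4 + 8.4256/(1+0.125)^5 + 79.3407/(1+0.125)^5 = 66.6426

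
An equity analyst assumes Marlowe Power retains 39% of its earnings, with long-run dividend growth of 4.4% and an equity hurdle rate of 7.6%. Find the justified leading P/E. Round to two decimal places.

19.06

Payout ratio b = 1 − 0.39 = 0.61.
Justified leading P/E = b/(r−g) = 0.61/(0.076−0.044) = 19.0625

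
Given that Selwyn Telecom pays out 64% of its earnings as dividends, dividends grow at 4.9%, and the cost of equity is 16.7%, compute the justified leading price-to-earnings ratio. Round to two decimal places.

Justified leading P/E = b/(r−g) = 0.64/(0.167−0.049) = 5.4237

5.42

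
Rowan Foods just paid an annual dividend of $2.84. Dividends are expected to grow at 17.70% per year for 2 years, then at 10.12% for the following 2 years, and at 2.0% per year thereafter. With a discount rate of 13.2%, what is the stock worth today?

$38.38

Three-stage DDM. Project D₁…D_4; terminal Gordon value at t=4 with g = 0.02; discount at r = 0.132.
D_1 = 3.3427
D_2 = 3.9343
D_3 = 4.3325
D_4 = 4.7709
TV_4 = 4.8664/(0.132−0.02) = 43.4496
P₀ = Σ Dₜ/(1+r)ᵗ + TV_4/(1+r)^4 = 38.3760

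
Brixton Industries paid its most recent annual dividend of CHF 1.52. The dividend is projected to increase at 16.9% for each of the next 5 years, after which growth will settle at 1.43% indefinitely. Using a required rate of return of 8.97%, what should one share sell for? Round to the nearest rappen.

Two-stage DDM. Project D₁…D_5 at 0.169, terminal growth 0.0143, discount at r = 0.0897.
D_1 = 1.7769
D_2 = 2.0772
D_3 = 2.4282
D_4 = 2.8386
D_5 = 3.3183
Terminal value at t=5: TV = D_6/(r−g) = 3.3658/(0.0897−0.0143) = 44.6387
P₀ = 1.7769/(1+0.0897)^1 + 2.0772/(1+0.0897)^2 + 2.4282/(1+0.0897)^3 + 2.8386/(1+0.0897)^4 + 3.3183/(1+0.0897)^5 + 44.6387/(1+0.0897)^5 = 38.4813

CHF 38.48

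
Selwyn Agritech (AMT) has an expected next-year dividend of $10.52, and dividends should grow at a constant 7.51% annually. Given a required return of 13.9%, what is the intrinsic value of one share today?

Gordon growth model: P₀ = D₁/(r − g), with D₁ = 10.52 given directly.
P₀ = 10.5200 / (0.139 − 0.0751) = 10.5200 / 0.0639 = 164.6322

$164.63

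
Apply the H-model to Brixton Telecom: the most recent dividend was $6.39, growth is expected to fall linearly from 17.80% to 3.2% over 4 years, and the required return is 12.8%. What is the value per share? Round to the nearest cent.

H-model: P₀ = D₀[(1+g_L) + H(g_S−g_L)]/(r−g_L), with H = 4/2 = 2.
P₀ = 6.39 × [(1+0.032) + 2×(0.178−0.032)] / (0.128−0.032)
   = 6.39 × 1.3240 / 0.096 = 88.1287

$88.13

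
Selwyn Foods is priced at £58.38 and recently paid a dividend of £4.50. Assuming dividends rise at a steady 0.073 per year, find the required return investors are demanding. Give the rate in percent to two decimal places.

15.57%

Rearranging the constant-growth DDM: r = D₁/P₀ + g.
D₁ = 4.50 × (1 + 0.073) = 4.8285.
r = 4.8285 / 58.38 + 0.073 = 0.08271 + 0.073 = 0.15571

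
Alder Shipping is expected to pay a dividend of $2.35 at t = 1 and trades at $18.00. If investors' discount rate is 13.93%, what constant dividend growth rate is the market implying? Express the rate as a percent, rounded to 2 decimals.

0.87%

From P₀ = D₁/(r − g), the implied growth is g = r − D₁/P₀.
g = 0.1393 − 2.35/18.00 = 0.1393 − 0.13056 = 0.00874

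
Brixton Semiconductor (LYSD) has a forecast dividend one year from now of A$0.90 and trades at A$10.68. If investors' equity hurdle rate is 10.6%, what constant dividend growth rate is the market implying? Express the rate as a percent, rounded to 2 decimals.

From P₀ = D₁/(r − g), the implied growth is g = r − D₁/P₀.
g = 0.106 − 0.90/10.68 = 0.106 − 0.08427 = 0.02173

2.17%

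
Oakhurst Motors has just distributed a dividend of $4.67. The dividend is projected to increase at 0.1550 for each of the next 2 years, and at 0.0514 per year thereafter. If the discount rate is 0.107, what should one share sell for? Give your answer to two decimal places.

Two-stage DDM. Project D₁…D_2 at 0.155, terminal growth 0.0514, discount at r = 0.107.
D_1 = 5.3939
D_2 = 6.2299
Terminal value at t=2: TV = D_3/(r−g) = 6.5501/(0.107−0.0514) = 117.8078
P₀ = 5.3939/(1+0.107)^1 + 6.2299/(1+0.107)^2 + 117.8078/(1+0.107)^2 = 106.0907

$106.09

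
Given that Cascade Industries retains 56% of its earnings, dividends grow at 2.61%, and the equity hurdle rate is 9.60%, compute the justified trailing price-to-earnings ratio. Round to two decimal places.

6.46

Payout ratio b = 1 − 0.56 = 0.44.
Justified trailing P/E = b(1+g)/(r−g) = 0.44×(1+0.0261)/(0.096−0.0261) = 6.4590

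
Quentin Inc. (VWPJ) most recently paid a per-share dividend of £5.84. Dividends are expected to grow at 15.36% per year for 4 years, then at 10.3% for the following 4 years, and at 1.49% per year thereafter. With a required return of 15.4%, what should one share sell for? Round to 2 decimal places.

Three-stage DDM. Project D₁…D_8; terminal Gordon value at t=8 with g = 0.0149; discount at r = 0.154.
D_1 = 6.7370
D_2 = 7.7718
D_3 = 8.9656
D_4 = 10.3427
D_5 = 11.4080
D_6 = 12.5830
D_7 = 13.8791
D_8 = 15.3086
TV_8 = 15.5367/(0.154−0.0149) = 111.6946
P₀ = Σ Dₜ/(1+r)ᵗ + TV_8/(1+r)^8 = 79.7143

£79.71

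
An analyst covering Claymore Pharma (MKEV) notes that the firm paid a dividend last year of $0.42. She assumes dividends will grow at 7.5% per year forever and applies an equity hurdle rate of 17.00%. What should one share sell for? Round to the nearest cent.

$4.75

Gordon growth model: P₀ = D₁/(r − g). D₁ = 0.42 × (1 + 0.075) = 0.4515.
P₀ = 0.4515 / (0.17 − 0.075) = 0.4515 / 0.095 = 4.7526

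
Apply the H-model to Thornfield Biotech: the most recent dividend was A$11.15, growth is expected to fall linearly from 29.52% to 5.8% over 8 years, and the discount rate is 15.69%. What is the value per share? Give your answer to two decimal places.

H-model: P₀ = D₀[(1+g_L) + H(g_S−g_L)]/(r−g_L), with H = 8/2 = 4.
P₀ = 11.15 × [(1+0.058) + 4×(0.2952−0.058)] / (0.1569−0.058)
   = 11.15 × 2.0068 / 0.0989 = 226.2469

A$226.25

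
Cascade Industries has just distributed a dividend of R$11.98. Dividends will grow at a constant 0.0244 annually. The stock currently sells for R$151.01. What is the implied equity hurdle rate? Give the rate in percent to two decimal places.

10.57%

Rearranging the constant-growth DDM: r = D₁/P₀ + g.
D₁ = 11.98 × (1 + 0.0244) = 12.2723.
r = 12.2723 / 151.01 + 0.0244 = 0.08127 + 0.0244 = 0.10567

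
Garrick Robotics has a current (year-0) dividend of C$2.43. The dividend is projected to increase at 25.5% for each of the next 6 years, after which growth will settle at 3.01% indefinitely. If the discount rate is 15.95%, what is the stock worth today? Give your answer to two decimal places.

Two-stage DDM. Project D₁…D_6 at 0.255, terminal growth 0.0301, discount at r = 0.1595.
D_1 = 3.0496
D_2 = 3.8273
D_3 = 4.8033
D_4 = 6.0281
D_5 = 7.5653
D_6 = 9.4944
Terminal value at t=6: TV = D_7/(r−g) = 9.7802/(0.1595−0.0301) = 75.5812
P₀ = 3.0496/(1+0.1595)^1 + 3.8273/(1+0.1595)^2 + 4.8033/(1+0.1595)^3 + 6.0281/(1+0.1595)^4 + 7.5653/(1+0.1595)^5 + 9.4944/(1+0.1595)^6 + 75.5812/(1+0.1595)^6 = 50.5119

C$50.51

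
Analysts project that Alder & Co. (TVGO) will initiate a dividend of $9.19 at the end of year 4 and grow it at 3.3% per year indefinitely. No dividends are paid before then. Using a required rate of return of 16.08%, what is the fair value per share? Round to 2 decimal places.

Deferred-dividend DDM. At t=3 the remaining stream is a growing perpetuity with first payment D_4 = 9.19.
V_3 = D_4/(r−g) = 9.19/(0.1608−0.033) = 71.9092
P₀ = V_3/(1+r)^3 = 71.9092/(1+0.1608)^3 = 45.9740

$45.97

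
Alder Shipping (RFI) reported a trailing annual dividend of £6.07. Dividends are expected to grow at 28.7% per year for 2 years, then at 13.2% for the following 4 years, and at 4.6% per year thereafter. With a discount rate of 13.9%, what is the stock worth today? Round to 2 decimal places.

Three-stage DDM. Project D₁…D_6; terminal Gordon value at t=6 with g = 0.046; discount at r = 0.139.
D_1 = 7.8121
D_2 = 10.0542
D_3 = 11.3813
D_4 = 12.8836
D_5 = 14.5843
D_6 = 16.5094
TV_6 = 17.2688/(0.139−0.046) = 185.6865
P₀ = Σ Dₜ/(1+r)ᵗ + TV_6/(1+r)^6 = 130.1779

£130.18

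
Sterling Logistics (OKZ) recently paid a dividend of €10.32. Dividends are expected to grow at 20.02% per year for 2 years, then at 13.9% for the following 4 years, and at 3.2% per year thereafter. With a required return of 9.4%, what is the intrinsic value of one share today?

Three-stage DDM. Project D₁…D_6; terminal Gordon value at t=6 with g = 0.032; discount at r = 0.094.
D_1 = 12.3861
D_2 = 14.8658
D_3 = 16.9321
D_4 = 19.2857
D_5 = 21.9664
D_6 = 25.0197
TV_6 = 25.8203/(0.094−0.032) = 416.4567
P₀ = Σ Dₜ/(1+r)ᵗ + TV_6/(1+r)^6 = 321.6713

€321.67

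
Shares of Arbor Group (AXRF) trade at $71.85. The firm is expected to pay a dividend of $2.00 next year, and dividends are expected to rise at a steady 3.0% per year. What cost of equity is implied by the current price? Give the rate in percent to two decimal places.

5.78%

Rearranging the constant-growth DDM: r = D₁/P₀ + g.
r = 2.0000 / 71.85 + 0.03 = 0.02784 + 0.03 = 0.05784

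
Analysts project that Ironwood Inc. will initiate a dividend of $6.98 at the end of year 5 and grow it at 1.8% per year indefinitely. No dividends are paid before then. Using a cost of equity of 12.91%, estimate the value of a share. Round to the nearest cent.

Deferred-dividend DDM. At t=4 the remaining stream is a growing perpetuity with first payment D_5 = 6.98.
V_4 = D_5/(r−g) = 6.98/(0.1291−0.018) = 62.8263
P₀ = V_4/(1+r)^4 = 62.8263/(1+0.1291)^4 = 38.6555

$38.66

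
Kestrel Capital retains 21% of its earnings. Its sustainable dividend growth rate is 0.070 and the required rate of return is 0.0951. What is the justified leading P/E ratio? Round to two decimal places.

31.47

Payout ratio b = 1 − 0.21 = 0.79.
Justified leading P/E = b/(r−g) = 0.79/(0.0951−0.07) = 31.4741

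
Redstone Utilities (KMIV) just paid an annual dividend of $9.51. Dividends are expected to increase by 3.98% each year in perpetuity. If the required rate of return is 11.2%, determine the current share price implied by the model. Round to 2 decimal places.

$136.96

Gordon growth model: P₀ = D₁/(r − g). D₁ = 9.51 × (1 + 0.0398) = 9.8885.
P₀ = 9.8885 / (0.112 − 0.0398) = 9.8885 / 0.0722 = 136.9598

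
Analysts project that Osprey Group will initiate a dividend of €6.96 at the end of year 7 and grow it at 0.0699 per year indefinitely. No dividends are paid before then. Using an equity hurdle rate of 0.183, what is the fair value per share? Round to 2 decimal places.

€22.45

Deferred-dividend DDM. At t=6 the remaining stream is a growing perpetuity with first payment D_7 = 6.96.
V_6 = D_7/(r−g) = 6.96/(0.183−0.0699) = 61.5385
P₀ = V_6/(1+r)^6 = 61.5385/(1+0.183)^6 = 22.4511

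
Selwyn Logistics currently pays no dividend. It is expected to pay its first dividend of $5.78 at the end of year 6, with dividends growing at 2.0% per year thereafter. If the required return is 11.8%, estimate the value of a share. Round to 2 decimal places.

Deferred-dividend DDM. At t=5 the remaining stream is a growing perpetuity with first payment D_6 = 5.78.
V_5 = D_6/(r−g) = 5.78/(0.118−0.02) = 58.9796
P₀ = V_5/(1+r)^5 = 58.9796/(1+0.118)^5 = 33.7670

$33.77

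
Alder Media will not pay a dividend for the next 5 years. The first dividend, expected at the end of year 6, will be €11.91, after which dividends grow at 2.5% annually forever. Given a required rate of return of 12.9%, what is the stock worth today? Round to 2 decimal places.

€62.43

Deferred-dividend DDM. At t=5 the remaining stream is a growing perpetuity with first payment D_6 = 11.91.
V_5 = D_6/(r−g) = 11.91/(0.129−0.025) = 114.5192
P₀ = V_5/(1+r)^5 = 114.5192/(1+0.129)^5 = 62.4322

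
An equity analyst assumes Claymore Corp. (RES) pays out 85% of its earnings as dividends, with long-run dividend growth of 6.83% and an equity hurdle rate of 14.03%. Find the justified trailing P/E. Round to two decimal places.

Justified trailing P/E = b(1+g)/(r−g) = 0.85×(1+0.0683)/(0.1403−0.0683) = 12.6119

12.61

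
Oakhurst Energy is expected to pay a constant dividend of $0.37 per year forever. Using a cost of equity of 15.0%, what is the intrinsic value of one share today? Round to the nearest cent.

$2.47

Zero-growth DDM (perpetuity): P₀ = D/r = 0.37 / 0.15 = 2.4667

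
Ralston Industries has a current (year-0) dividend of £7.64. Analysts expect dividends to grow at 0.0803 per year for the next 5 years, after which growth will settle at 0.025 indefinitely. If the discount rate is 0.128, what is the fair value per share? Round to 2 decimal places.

Two-stage DDM. Project D₁…D_5 at 0.0803, terminal growth 0.025, discount at r = 0.128.
D_1 = 8.2535
D_2 = 8.9162
D_3 = 9.6322
D_4 = 10.4057
D_5 = 11.2413
Terminal value at t=5: TV = D_6/(r−g) = 11.5223/(0.128−0.025) = 111.8670
P₀ = 8.2535/(1+0.128)^1 + 8.9162/(1+0.128)^2 + 9.6322/(1+0.128)^3 + 10.4057/(1+0.128)^4 + 11.2413/(1+0.128)^5 + 111.8670/(1+0.128)^5 = 94.8757

£94.88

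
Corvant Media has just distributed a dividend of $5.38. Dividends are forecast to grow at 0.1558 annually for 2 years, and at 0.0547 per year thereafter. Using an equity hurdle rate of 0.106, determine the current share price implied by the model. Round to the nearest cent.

$132.29

Two-stage DDM. Project D₁…D_2 at 0.1558, terminal growth 0.0547, discount at r = 0.106.
D_1 = 6.2182
D_2 = 7.1870
Terminal value at t=2: TV = D_3/(r−g) = 7.5801/(0.106−0.0547) = 147.7608
P₀ = 6.2182/(1+0.106)^1 + 7.1870/(1+0.106)^2 + 147.7608/(1+0.106)^2 = 132.2927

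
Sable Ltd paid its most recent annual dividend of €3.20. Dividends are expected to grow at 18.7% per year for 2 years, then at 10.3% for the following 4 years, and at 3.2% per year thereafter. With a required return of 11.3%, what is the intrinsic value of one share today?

Three-stage DDM. Project D₁…D_6; terminal Gordon value at t=6 with g = 0.032; discount at r = 0.113.
D_1 = 3.7984
D_2 = 4.5087
D_3 = 4.9731
D_4 = 5.4853
D_5 = 6.0503
D_6 = 6.6735
TV_6 = 6.8870/(0.113−0.032) = 85.0253
P₀ = Σ Dₜ/(1+r)ᵗ + TV_6/(1+r)^6 = 66.0147

€66.01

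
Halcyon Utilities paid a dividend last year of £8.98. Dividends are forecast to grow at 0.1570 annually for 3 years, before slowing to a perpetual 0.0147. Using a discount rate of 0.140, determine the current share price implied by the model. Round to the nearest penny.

Two-stage DDM. Project D₁…D_3 at 0.157, terminal growth 0.0147, discount at r = 0.14.
D_1 = 10.3899
D_2 = 12.0211
D_3 = 13.9084
Terminal value at t=3: TV = D_4/(r−g) = 14.1128/(0.14−0.0147) = 112.6323
P₀ = 10.3899/(1+0.14)^1 + 12.0211/(1+0.14)^2 + 13.9084/(1+0.14)^3 + 112.6323/(1+0.14)^3 = 103.7751

£103.78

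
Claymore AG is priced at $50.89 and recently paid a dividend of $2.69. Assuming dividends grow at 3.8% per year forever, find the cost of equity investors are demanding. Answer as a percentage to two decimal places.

Rearranging the constant-growth DDM: r = D₁/P₀ + g.
D₁ = 2.69 × (1 + 0.038) = 2.7922.
r = 2.7922 / 50.89 + 0.038 = 0.05487 + 0.038 = 0.09287

9.29%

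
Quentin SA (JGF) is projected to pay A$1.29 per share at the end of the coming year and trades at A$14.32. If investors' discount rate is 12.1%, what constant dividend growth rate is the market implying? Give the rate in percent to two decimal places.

3.09%

From P₀ = D₁/(r − g), the implied growth is g = r − D₁/P₀.
g = 0.121 − 1.29/14.32 = 0.121 − 0.09008 = 0.03092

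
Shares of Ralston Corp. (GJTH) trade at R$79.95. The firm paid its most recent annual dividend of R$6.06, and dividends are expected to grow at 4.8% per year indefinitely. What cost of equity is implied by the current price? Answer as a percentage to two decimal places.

12.74%

Rearranging the constant-growth DDM: r = D₁/P₀ + g.
D₁ = 6.06 × (1 + 0.048) = 6.3509.
r = 6.3509 / 79.95 + 0.048 = 0.07944 + 0.048 = 0.12744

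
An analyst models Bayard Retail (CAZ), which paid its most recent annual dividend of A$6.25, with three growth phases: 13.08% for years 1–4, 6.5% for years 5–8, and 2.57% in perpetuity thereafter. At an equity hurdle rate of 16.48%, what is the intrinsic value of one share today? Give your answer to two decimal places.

Three-stage DDM. Project D₁…D_8; terminal Gordon value at t=8 with g = 0.0257; discount at r = 0.1648.
D_1 = 7.0675
D_2 = 7.9919
D_3 = 9.0373
D_4 = 10.2193
D_5 = 10.8836
D_6 = 11.5910
D_7 = 12.3445
D_8 = 13.1468
TV_8 = 13.4847/(0.1648−0.0257) = 96.9426
P₀ = Σ Dₜ/(1+r)ᵗ + TV_8/(1+r)^8 = 69.6774

A$69.68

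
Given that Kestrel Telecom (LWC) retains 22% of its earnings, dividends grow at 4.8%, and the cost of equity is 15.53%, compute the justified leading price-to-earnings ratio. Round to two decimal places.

7.27

Payout ratio b = 1 − 0.22 = 0.78.
Justified leading P/E = b/(r−g) = 0.78/(0.1553−0.048) = 7.2693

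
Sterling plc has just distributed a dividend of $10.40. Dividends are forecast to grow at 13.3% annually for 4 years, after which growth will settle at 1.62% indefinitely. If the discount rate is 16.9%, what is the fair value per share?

Two-stage DDM. Project D₁…D_4 at 0.133, terminal growth 0.0162, discount at r = 0.169.
D_1 = 11.7832
D_2 = 13.3504
D_3 = 15.1260
D_4 = 17.1377
Terminal value at t=4: TV = D_5/(r−g) = 17.4153/(0.169−0.0162) = 113.9748
P₀ = 11.7832/(1+0.169)^1 + 13.3504/(1+0.169)^2 + 15.1260/(1+0.169)^3 + 17.1377/(1+0.169)^4 + 113.9748/(1+0.169)^4 = 99.5254

$99.53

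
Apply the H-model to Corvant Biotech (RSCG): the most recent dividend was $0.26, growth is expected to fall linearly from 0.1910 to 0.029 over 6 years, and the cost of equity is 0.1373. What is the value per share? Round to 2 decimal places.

H-model: P₀ = D₀[(1+g_L) + H(g_S−g_L)]/(r−g_L), with H = 6/2 = 3.
P₀ = 0.26 × [(1+0.029) + 3×(0.191−0.029)] / (0.1373−0.029)
   = 0.26 × 1.5150 / 0.1083 = 3.6371

$3.64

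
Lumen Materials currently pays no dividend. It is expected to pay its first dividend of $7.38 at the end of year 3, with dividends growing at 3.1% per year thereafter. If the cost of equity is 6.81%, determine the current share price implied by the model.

$174.36

Deferred-dividend DDM. At t=2 the remaining stream is a growing perpetuity with first payment D_3 = 7.38.
V_2 = D_3/(r−g) = 7.38/(0.0681−0.031) = 198.9218
P₀ = V_2/(1+r)^2 = 198.9218/(1+0.0681)^2 = 174.3647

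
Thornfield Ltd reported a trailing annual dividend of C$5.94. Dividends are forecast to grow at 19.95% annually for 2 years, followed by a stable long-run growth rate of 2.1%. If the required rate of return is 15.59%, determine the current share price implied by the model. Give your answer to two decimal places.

Two-stage DDM. Project D₁…D_2 at 0.1995, terminal growth 0.021, discount at r = 0.1559.
D_1 = 7.1250
D_2 = 8.5465
Terminal value at t=2: TV = D_3/(r−g) = 8.7259/(0.1559−0.021) = 64.6846
P₀ = 7.1250/(1+0.1559)^1 + 8.5465/(1+0.1559)^2 + 64.6846/(1+0.1559)^2 = 60.9734

C$60.97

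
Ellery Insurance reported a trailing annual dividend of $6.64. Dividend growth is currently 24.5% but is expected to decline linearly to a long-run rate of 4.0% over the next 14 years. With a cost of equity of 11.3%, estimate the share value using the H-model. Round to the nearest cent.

H-model: P₀ = D₀[(1+g_L) + H(g_S−g_L)]/(r−g_L), with H = 14/2 = 7.
P₀ = 6.64 × [(1+0.04) + 7×(0.245−0.04)] / (0.113−0.04)
   = 6.64 × 2.4750 / 0.073 = 225.1233

$225.12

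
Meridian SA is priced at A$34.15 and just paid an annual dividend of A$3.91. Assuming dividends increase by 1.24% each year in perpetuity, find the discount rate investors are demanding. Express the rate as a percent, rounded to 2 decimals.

12.83%

Rearranging the constant-growth DDM: r = D₁/P₀ + g.
D₁ = 3.91 × (1 + 0.0124) = 3.9585.
r = 3.9585 / 34.15 + 0.0124 = 0.11591 + 0.0124 = 0.12831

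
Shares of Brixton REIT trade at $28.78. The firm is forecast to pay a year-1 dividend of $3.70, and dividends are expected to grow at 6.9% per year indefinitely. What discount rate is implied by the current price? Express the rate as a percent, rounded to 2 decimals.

19.76%

Rearranging the constant-growth DDM: r = D₁/P₀ + g.
r = 3.7000 / 28.78 + 0.069 = 0.12856 + 0.069 = 0.19756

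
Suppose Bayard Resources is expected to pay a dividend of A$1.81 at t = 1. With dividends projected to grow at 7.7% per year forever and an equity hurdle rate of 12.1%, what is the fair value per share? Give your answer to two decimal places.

A$41.14

Gordon growth model: P₀ = D₁/(r − g), with D₁ = 1.81 given directly.
P₀ = 1.8100 / (0.121 − 0.077) = 1.8100 / 0.044 = 41.1364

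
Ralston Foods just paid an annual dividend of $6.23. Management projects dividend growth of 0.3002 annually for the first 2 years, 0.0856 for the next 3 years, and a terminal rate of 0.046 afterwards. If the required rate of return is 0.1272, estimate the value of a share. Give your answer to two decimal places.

Three-stage DDM. Project D₁…D_5; terminal Gordon value at t=5 with g = 0.046; discount at r = 0.1272.
D_1 = 8.1002
D_2 = 10.5319
D_3 = 11.4335
D_4 = 12.4122
D_5 = 13.4747
TV_5 = 14.0945/(0.1272−0.046) = 173.5775
P₀ = Σ Dₜ/(1+r)ᵗ + TV_5/(1+r)^5 = 133.9386

$133.94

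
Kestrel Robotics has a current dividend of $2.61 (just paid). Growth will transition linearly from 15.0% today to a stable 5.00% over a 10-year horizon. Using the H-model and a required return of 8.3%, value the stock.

$122.59

H-model: P₀ = D₀[(1+g_L) + H(g_S−g_L)]/(r−g_L), with H = 10/2 = 5.
P₀ = 2.61 × [(1+0.05) + 5×(0.15−0.05)] / (0.083−0.05)
   = 2.61 × 1.5500 / 0.033 = 122.5909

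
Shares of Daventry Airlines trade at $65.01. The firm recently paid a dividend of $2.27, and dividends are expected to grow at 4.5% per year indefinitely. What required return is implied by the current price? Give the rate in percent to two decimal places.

8.15%

Rearranging the constant-growth DDM: r = D₁/P₀ + g.
D₁ = 2.27 × (1 + 0.045) = 2.3721.
r = 2.3721 / 65.01 + 0.045 = 0.03649 + 0.045 = 0.08149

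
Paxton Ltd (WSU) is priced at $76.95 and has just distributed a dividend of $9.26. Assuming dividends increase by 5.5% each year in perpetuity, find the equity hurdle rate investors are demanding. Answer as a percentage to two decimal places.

18.20%

Rearranging the constant-growth DDM: r = D₁/P₀ + g.
D₁ = 9.26 × (1 + 0.055) = 9.7693.
r = 9.7693 / 76.95 + 0.055 = 0.12696 + 0.055 = 0.18196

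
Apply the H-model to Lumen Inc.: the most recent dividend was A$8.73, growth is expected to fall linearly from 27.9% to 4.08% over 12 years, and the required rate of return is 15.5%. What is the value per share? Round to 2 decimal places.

A$188.82

H-model: P₀ = D₀[(1+g_L) + H(g_S−g_L)]/(r−g_L), with H = 12/2 = 6.
P₀ = 8.73 × [(1+0.0408) + 6×(0.279−0.0408)] / (0.155−0.0408)
   = 8.73 × 2.4700 / 0.1142 = 188.8187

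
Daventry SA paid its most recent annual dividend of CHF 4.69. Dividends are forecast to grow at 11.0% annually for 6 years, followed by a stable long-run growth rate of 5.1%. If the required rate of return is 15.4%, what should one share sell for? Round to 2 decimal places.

Two-stage DDM. Project D₁…D_6 at 0.11, terminal growth 0.051, discount at r = 0.154.
D_1 = 5.2059
D_2 = 5.7785
D_3 = 6.4142
D_4 = 7.1198
D_5 = 7.9029
D_6 = 8.7722
Terminal value at t=6: TV = D_7/(r−g) = 9.2196/(0.154−0.051) = 89.5110
P₀ = 5.2059/(1+0.154)^1 + 5.7785/(1+0.154)^2 + 6.4142/(1+0.154)^3 + 7.1198/(1+0.154)^4 + 7.9029/(1+0.154)^5 + 8.7722/(1+0.154)^6 + 89.5110/(1+0.154)^6 = 62.5147

CHF 62.51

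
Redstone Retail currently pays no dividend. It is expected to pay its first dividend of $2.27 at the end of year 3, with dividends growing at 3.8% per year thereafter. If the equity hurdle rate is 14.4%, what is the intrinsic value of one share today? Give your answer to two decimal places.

Deferred-dividend DDM. At t=2 the remaining stream is a growing perpetuity with first payment D_3 = 2.27.
V_2 = D_3/(r−g) = 2.27/(0.144−0.038) = 21.4151
P₀ = V_2/(1+r)^2 = 21.4151/(1+0.144)^2 = 16.3632

$16.36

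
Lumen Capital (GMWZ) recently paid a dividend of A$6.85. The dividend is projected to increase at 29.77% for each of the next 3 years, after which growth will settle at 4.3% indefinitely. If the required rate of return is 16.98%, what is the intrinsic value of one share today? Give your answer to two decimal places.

A$102.30

Two-stage DDM. Project D₁…D_3 at 0.2977, terminal growth 0.043, discount at r = 0.1698.
D_1 = 8.8892
D_2 = 11.5356
D_3 = 14.9697
Terminal value at t=3: TV = D_4/(r−g) = 15.6134/(0.1698−0.043) = 123.1342
P₀ = 8.8892/(1+0.1698)^1 + 11.5356/(1+0.1698)^2 + 14.9697/(1+0.1698)^3 + 123.1342/(1+0.1698)^3 = 102.3009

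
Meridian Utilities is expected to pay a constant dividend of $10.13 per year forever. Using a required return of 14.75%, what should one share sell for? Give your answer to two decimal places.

Zero-growth DDM (perpetuity): P₀ = D/r = 10.13 / 0.1475 = 68.6780

$68.68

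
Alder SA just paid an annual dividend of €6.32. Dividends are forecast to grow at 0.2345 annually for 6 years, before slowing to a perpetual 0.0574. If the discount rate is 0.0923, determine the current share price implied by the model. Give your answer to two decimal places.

€458.52

Two-stage DDM. Project D₁…D_6 at 0.2345, terminal growth 0.0574, discount at r = 0.0923.
D_1 = 7.8020
D_2 = 9.6316
D_3 = 11.8902
D_4 = 14.6785
D_5 = 18.1206
D_6 = 22.3699
Terminal value at t=6: TV = D_7/(r−g) = 23.6539/(0.0923−0.0574) = 677.7625
P₀ = 7.8020/(1+0.0923)^1 + 9.6316/(1+0.0923)^2 + 11.8902/(1+0.0923)^3 + 14.6785/(1+0.0923)^4 + 18.1206/(1+0.0923)^5 + 22.3699/(1+0.0923)^6 + 677.7625/(1+0.0923)^6 = 458.5235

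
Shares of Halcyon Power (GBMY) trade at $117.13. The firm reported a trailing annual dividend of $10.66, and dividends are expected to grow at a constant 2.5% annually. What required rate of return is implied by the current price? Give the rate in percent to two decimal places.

11.83%

Rearranging the constant-growth DDM: r = D₁/P₀ + g.
D₁ = 10.66 × (1 + 0.025) = 10.9265.
r = 10.9265 / 117.13 + 0.025 = 0.09329 + 0.025 = 0.11829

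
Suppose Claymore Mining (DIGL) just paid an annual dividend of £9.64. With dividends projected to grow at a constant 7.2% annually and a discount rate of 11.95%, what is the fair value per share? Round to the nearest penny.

Gordon growth model: P₀ = D₁/(r − g). D₁ = 9.64 × (1 + 0.072) = 10.3341.
P₀ = 10.3341 / (0.1195 − 0.072) = 10.3341 / 0.0475 = 217.5596

£217.56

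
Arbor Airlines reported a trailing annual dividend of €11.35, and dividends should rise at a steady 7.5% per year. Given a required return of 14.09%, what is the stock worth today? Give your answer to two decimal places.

Gordon growth model: P₀ = D₁/(r − g). D₁ = 11.35 × (1 + 0.075) = 12.2012.
P₀ = 12.2012 / (0.1409 − 0.075) = 12.2012 / 0.0659 = 185.1480

€185.15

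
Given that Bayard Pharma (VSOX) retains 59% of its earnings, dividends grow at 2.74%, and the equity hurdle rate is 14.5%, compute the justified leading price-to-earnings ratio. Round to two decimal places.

Payout ratio b = 1 − 0.59 = 0.41.
Justified leading P/E = b/(r−g) = 0.41/(0.145−0.0274) = 3.4864

3.49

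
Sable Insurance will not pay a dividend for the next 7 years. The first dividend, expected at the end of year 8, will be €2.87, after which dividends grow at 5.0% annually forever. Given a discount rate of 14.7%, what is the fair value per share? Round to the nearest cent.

Deferred-dividend DDM. At t=7 the remaining stream is a growing perpetuity with first payment D_8 = 2.87.
V_7 = D_8/(r−g) = 2.87/(0.147−0.05) = 29.5876
P₀ = V_7/(1+r)^7 = 29.5876/(1+0.147)^7 = 11.3283

€11.33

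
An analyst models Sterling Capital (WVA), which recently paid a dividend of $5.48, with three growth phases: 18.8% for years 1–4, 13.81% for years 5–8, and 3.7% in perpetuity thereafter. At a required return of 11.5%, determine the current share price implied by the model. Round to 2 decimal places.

$157.41

Three-stage DDM. Project D₁…D_8; terminal Gordon value at t=8 with g = 0.037; discount at r = 0.115.
D_1 = 6.5102
D_2 = 7.7342
D_3 = 9.1882
D_4 = 10.9156
D_5 = 12.4230
D_6 = 14.1386
D_7 = 16.0912
D_8 = 18.3134
TV_8 = 18.9910/(0.115−0.037) = 243.4738
P₀ = Σ Dₜ/(1+r)ᵗ + TV_8/(1+r)^8 = 157.4120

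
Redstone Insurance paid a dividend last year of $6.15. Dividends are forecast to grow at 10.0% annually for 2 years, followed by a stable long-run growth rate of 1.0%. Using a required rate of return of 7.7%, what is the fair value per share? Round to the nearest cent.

$109.41

Two-stage DDM. Project D₁…D_2 at 0.1, terminal growth 0.01, discount at r = 0.077.
D_1 = 6.7650
D_2 = 7.4415
Terminal value at t=2: TV = D_3/(r−g) = 7.5159/(0.077−0.01) = 112.1778
P₀ = 6.7650/(1+0.077)^1 + 7.4415/(1+0.077)^2 + 112.1778/(1+0.077)^2 = 109.4078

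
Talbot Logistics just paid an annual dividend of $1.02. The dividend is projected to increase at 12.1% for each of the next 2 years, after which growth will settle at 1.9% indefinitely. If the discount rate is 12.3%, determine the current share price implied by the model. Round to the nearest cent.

Two-stage DDM. Project D₁…D_2 at 0.121, terminal growth 0.019, discount at r = 0.123.
D_1 = 1.1434
D_2 = 1.2818
Terminal value at t=2: TV = D_3/(r−g) = 1.3061/(0.123−0.019) = 12.5589
P₀ = 1.1434/(1+0.123)^1 + 1.2818/(1+0.123)^2 + 12.5589/(1+0.123)^2 = 11.9930

$11.99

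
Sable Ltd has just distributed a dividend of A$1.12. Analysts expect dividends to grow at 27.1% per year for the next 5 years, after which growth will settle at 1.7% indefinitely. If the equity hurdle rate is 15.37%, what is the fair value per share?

Two-stage DDM. Project D₁…D_5 at 0.271, terminal growth 0.017, discount at r = 0.1537.
D_1 = 1.4235
D_2 = 1.8093
D_3 = 2.2996
D_4 = 2.9228
D_5 = 3.7149
Terminal value at t=5: TV = D_6/(r−g) = 3.7780/(0.1537−0.017) = 27.6375
P₀ = 1.4235/(1+0.1537)^1 + 1.8093/(1+0.1537)^2 + 2.2996/(1+0.1537)^3 + 2.9228/(1+0.1537)^4 + 3.7149/(1+0.1537)^5 + 27.6375/(1+0.1537)^5 = 21.0798

A$21.08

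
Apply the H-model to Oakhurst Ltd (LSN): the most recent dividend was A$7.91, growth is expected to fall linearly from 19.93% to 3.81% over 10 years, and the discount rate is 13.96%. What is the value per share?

A$143.71

H-model: P₀ = D₀[(1+g_L) + H(g_S−g_L)]/(r−g_L), with H = 10/2 = 5.
P₀ = 7.91 × [(1+0.0381) + 5×(0.1993−0.0381)] / (0.1396−0.0381)
   = 7.91 × 1.8441 / 0.1015 = 143.7126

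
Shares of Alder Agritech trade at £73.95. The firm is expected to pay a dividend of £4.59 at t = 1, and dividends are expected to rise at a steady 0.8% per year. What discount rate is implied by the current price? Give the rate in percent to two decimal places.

7.01%

Rearranging the constant-growth DDM: r = D₁/P₀ + g.
r = 4.5900 / 73.95 + 0.008 = 0.06207 + 0.008 = 0.07007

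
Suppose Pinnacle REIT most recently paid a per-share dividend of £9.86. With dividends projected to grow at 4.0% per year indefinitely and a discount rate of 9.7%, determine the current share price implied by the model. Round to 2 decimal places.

Gordon growth model: P₀ = D₁/(r − g). D₁ = 9.86 × (1 + 0.04) = 10.2544.
P₀ = 10.2544 / (0.097 − 0.04) = 10.2544 / 0.057 = 179.9018

£179.90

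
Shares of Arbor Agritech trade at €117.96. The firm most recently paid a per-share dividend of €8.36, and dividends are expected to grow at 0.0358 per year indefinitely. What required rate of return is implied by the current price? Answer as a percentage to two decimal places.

10.92%

Rearranging the constant-growth DDM: r = D₁/P₀ + g.
D₁ = 8.36 × (1 + 0.0358) = 8.6593.
r = 8.6593 / 117.96 + 0.0358 = 0.07341 + 0.0358 = 0.10921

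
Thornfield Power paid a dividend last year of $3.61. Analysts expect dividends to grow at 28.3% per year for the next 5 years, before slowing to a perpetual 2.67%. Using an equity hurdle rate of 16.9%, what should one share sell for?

$65.55

Two-stage DDM. Project D₁…D_5 at 0.283, terminal growth 0.0267, discount at r = 0.169.
D_1 = 4.6316
D_2 = 5.9424
D_3 = 7.6241
D_4 = 9.7817
D_5 = 12.5499
Terminal value at t=5: TV = D_6/(r−g) = 12.8850/(0.169−0.0267) = 90.5481
P₀ = 4.6316/(1+0.169)^1 + 5.9424/(1+0.169)^2 + 7.6241/(1+0.169)^3 + 9.7817/(1+0.169)^4 + 12.5499/(1+0.169)^5 + 90.5481/(1+0.169)^5 = 65.5464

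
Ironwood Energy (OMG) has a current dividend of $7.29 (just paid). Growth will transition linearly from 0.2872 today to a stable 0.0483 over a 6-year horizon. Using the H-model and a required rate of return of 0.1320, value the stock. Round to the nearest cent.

$153.73

H-model: P₀ = D₀[(1+g_L) + H(g_S−g_L)]/(r−g_L), with H = 6/2 = 3.
P₀ = 7.29 × [(1+0.0483) + 3×(0.2872−0.0483)] / (0.132−0.0483)
   = 7.29 × 1.7650 / 0.0837 = 153.7258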